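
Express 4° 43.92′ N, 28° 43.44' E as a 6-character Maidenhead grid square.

KJ44ir

Add 180° to longitude and 90° to latitude: 208.7240, 94.7320.
Field: lon ⌊208.7240/20⌋ = 10 → K; lat ⌊94.7320/10⌋ = 9 → J.
Square: lon ⌊8.7240/2⌋ = 4; lat ⌊4.7320/1⌋ = 4.
Subsquare: lon ⌊0.7240/0.0833333⌋ = 8 → i; lat ⌊0.7320/0.0416667⌋ = 17 → r.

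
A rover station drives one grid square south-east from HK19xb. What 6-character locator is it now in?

HK29aa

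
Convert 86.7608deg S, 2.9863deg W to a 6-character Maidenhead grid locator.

Add 180° to longitude and 90° to latitude: 177.0137, 3.2392.
Field (20°×10°, letters A–R): lon ⌊177.0137/20⌋ = 8 → I; lat ⌊3.2392/10⌋ = 0 → A.
Square (2°×1°, digits 0–9): lon ⌊17.0137/2⌋ = 8; lat ⌊3.2392/1⌋ = 3.
Subsquare (5′×2.5′, letters a–x): lon ⌊1.0137/0.0833333⌋ = 12 → m; lat ⌊0.2392/0.0416667⌋ = 5 → f.

IA83mf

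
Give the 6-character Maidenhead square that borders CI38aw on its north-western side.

CI28xx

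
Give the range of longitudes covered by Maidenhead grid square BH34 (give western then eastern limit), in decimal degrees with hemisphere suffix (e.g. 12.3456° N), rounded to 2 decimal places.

Field B=1, H=7: +1·20° lon, +7·10° lat → SW at lon -160°, lat -20°.
Square 3, 4: +3·2° lon, +4·1° lat → SW at lon -154°, lat -16°.
Cell spans 2° lon × 1° lat.
west 154.00° W, east 152.00° W.

154.00° W, 152.00° W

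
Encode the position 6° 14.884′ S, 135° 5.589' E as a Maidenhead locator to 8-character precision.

Shift to the Maidenhead origin (180°W, 90°S): lon 315.09315, lat 83.75193.
Field: lon ⌊315.09315/20⌋ = 15 → P; lat ⌊83.75193/10⌋ = 8 → I.
Square: lon ⌊15.09315/2⌋ = 7; lat ⌊3.75193/1⌋ = 3.
Subsquare: lon ⌊1.09315/0.0833333⌋ = 13 → n; lat ⌊0.75193/0.0416667⌋ = 18 → s.
Extended square: lon ⌊0.00982/0.00833333⌋ = 1; lat ⌊0.00193/0.00416667⌋ = 0.

PI73ns10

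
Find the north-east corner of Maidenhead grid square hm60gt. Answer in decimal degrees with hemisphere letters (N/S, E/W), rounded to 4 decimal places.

Field H=7, M=12: +7·20° lon, +12·10° lat → SW at lon -40°, lat 30°.
Square 6, 0: +6·2° lon, +0·1° lat → SW at lon -28°, lat 30°.
Subsquare g=6, t=19: +6·0.0833333° lon, +19·0.0416667° lat → SW at lon -27.5°, lat 30.7917°.
Cell spans 0.0833333° lon × 0.0416667° lat. NE corner is SW corner plus one full cell.
latitude 30.8333° N, longitude 27.4167° W.

30.8333° N, 27.4167° W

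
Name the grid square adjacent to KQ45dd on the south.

Latitude subsquare d = 3; −1 → 2 = c.
The longitude characters are unchanged.

KQ45dc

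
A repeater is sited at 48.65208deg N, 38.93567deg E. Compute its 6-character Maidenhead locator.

KN98lp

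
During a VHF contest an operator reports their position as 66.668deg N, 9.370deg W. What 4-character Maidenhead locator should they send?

Offset from 180°W / 90°S: lon 170.63°, lat 156.67°.
Field (20°×10°, letters A–R): lon ⌊170.63/20⌋ = 8 → I; lat ⌊156.67/10⌋ = 15 → P.
Square (2°×1°, digits 0–9): lon ⌊10.63/2⌋ = 5; lat ⌊6.67/1⌋ = 6.

IP56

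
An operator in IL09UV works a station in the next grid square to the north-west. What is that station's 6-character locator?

IL09tw

Longitude subsquare u = 20; −1 → 19 = t.
Latitude subsquare v = 21; +1 → 22 = w.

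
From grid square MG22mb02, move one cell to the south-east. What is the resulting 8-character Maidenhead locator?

Longitude extended square 0; +1 → 1.
Latitude extended square 2; −1 → 1.

MG22mb11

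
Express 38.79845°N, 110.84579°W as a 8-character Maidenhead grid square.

DM48nt81

Offset from 180°W / 90°S: lon 69.15421°, lat 128.79845°.
Field (20°×10°, letters A–R): lon ⌊69.15421/20⌋ = 3 → D; lat ⌊128.79845/10⌋ = 12 → M.
Square (2°×1°, digits 0–9): lon ⌊9.15421/2⌋ = 4; lat ⌊8.79845/1⌋ = 8.
Subsquare (5′×2.5′, letters a–x): lon ⌊1.15421/0.0833333⌋ = 13 → n; lat ⌊0.79845/0.0416667⌋ = 19 → t.
Extended square (30″×15″, digits 0–9): lon ⌊0.07088/0.00833333⌋ = 8; lat ⌊0.00678/0.00416667⌋ = 1.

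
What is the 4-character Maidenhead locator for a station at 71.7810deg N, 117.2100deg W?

DQ11

Offset from 180°W / 90°S: lon 62.79°, lat 161.78°.
Field (20°×10°, letters A–R): 62.79/20 → 3 → D, 161.78/10 → 16 → Q; chars DQ.
Square (2°×1°, digits 0–9): 2.79/2 → 1, 1.78/1 → 1; chars 11.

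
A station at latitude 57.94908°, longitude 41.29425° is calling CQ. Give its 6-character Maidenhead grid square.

Offset from 180°W / 90°S: lon 221.2943°, lat 147.9491°.
Field (20°×10°, letters A–R): lon ⌊221.2943/20⌋ = 11 → L; lat ⌊147.9491/10⌋ = 14 → O.
Square (2°×1°, digits 0–9): lon ⌊1.2943/2⌋ = 0; lat ⌊7.9491/1⌋ = 7.
Subsquare (5′×2.5′, letters a–x): lon ⌊1.2943/0.0833333⌋ = 15 → p; lat ⌊0.9491/0.0416667⌋ = 22 → w.

LO07pw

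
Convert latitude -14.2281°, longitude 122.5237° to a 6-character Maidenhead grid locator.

Shift to the Maidenhead origin (180°W, 90°S): lon 302.5237, lat 75.7719.
Field (20°×10°, letters A–R): lon ⌊302.5237/20⌋ = 15 → P; lat ⌊75.7719/10⌋ = 7 → H.
Square (2°×1°, digits 0–9): lon ⌊2.5237/2⌋ = 1; lat ⌊5.7719/1⌋ = 5.
Subsquare (5′×2.5′, letters a–x): lon ⌊0.5237/0.0833333⌋ = 6 → g; lat ⌊0.7719/0.0416667⌋ = 18 → s.

PH15gs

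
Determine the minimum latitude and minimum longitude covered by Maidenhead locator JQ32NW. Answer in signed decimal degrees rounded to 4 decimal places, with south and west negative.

72.9167, 7.0833

Field J=9, Q=16: +9·20° lon, +16·10° lat → SW at lon 0°, lat 70°.
Square 3, 2: +3·2° lon, +2·1° lat → SW at lon 6°, lat 72°.
Subsquare n=13, w=22: +13·0.0833333° lon, +22·0.0416667° lat → SW at lon 7.08333°, lat 72.9167°.
latitude 72.9167, longitude 7.0833.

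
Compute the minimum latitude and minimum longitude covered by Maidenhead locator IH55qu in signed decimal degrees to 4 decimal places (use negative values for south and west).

-14.1667, -8.6667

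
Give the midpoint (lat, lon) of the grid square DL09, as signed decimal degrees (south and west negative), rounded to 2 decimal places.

29.50, -119.00

Field D=3, L=11: +3·20° lon, +11·10° lat → SW at lon -120°, lat 20°.
Square 0, 9: +0·2° lon, +9·1° lat → SW at lon -120°, lat 29°.
Cell spans 2° lon × 1° lat. Centre is SW corner plus half of each.
latitude 29.50, longitude -119.00.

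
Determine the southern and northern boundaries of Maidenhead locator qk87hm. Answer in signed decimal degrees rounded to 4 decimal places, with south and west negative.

17.5000, 17.5417

Field Q=16, K=10: +16·20° lon, +10·10° lat → SW at lon 140°, lat 10°.
Square 8, 7: +8·2° lon, +7·1° lat → SW at lon 156°, lat 17°.
Subsquare h=7, m=12: +7·0.0833333° lon, +12·0.0416667° lat → SW at lon 156.583°, lat 17.5°.
Cell spans 0.0833333° lon × 0.0416667° lat.
south 17.5000, north 17.5417.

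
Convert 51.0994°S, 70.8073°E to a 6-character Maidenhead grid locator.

Shift to the Maidenhead origin (180°W, 90°S): lon 250.8073, lat 38.9006.
Field: 250.8073/20 → 12 → M, 38.9006/10 → 3 → D; chars MD.
Square: 10.8073/2 → 5, 8.9006/1 → 8; chars 58.
Subsquare: 0.8073/0.0833333 → 9 → j, 0.9006/0.0416667 → 21 → v; chars jv.

MD58jv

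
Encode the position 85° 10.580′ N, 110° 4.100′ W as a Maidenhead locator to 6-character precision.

Add 180° to longitude and 90° to latitude: 69.9317, 175.1763.
Field: 69.9317/20 → 3 → D, 175.1763/10 → 17 → R; chars DR.
Square: 9.9317/2 → 4, 5.1763/1 → 5; chars 45.
Subsquare: 1.9317/0.0833333 → 23 → x, 0.1763/0.0416667 → 4 → e; chars xe.

DR45xe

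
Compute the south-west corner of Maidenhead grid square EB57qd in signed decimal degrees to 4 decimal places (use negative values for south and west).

-72.8750, -88.6667

Field E=4, B=1: +4·20° lon, +1·10° lat → SW at lon -100°, lat -80°.
Square 5, 7: +5·2° lon, +7·1° lat → SW at lon -90°, lat -73°.
Subsquare q=16, d=3: +16·0.0833333° lon, +3·0.0416667° lat → SW at lon -88.6667°, lat -72.875°.
latitude -72.8750, longitude -88.6667.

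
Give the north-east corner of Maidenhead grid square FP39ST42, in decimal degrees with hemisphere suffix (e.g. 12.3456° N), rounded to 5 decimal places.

69.80417° N, 72.45833° W

Field F=5, P=15: +5·20° lon, +15·10° lat → SW at lon -80°, lat 60°.
Square 3, 9: +3·2° lon, +9·1° lat → SW at lon -74°, lat 69°.
Subsquare s=18, t=19: +18·0.0833333° lon, +19·0.0416667° lat → SW at lon -72.5°, lat 69.7917°.
Extended square 4, 2: +4·0.00833333° lon, +2·0.00416667° lat → SW at lon -72.4667°, lat 69.8°.
Cell spans 0.00833333° lon × 0.00416667° lat. NE corner is SW corner plus one full cell.
latitude 69.80417° N, longitude 72.45833° W.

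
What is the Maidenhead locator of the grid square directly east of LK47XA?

Longitude subsquare x = 23; +1 → 24, wraps to 0 = a, carry into square.
Longitude square 4; +1 → 5.
The latitude characters are unchanged.

LK57aa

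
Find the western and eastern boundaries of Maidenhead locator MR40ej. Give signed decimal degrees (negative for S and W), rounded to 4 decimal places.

68.3333, 68.4167

Field M=12, R=17: +12·20° lon, +17·10° lat → SW at lon 60°, lat 80°.
Square 4, 0: +4·2° lon, +0·1° lat → SW at lon 68°, lat 80°.
Subsquare e=4, j=9: +4·0.0833333° lon, +9·0.0416667° lat → SW at lon 68.3333°, lat 80.375°.
Cell spans 0.0833333° lon × 0.0416667° lat.
west 68.3333, east 68.4167.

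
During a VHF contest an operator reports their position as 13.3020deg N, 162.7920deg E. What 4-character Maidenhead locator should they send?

RK13

Shift to the Maidenhead origin (180°W, 90°S): lon 342.79, lat 103.30.
Field: 342.79/20 → 17 → R, 103.30/10 → 10 → K; chars RK.
Square: 2.79/2 → 1, 3.30/1 → 3; chars 13.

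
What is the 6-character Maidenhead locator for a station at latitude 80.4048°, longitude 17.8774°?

JR80wj

Offset from 180°W / 90°S: lon 197.8774°, lat 170.4048°.
Field: lon ⌊197.8774/20⌋ = 9 → J; lat ⌊170.4048/10⌋ = 17 → R.
Square: lon ⌊17.8774/2⌋ = 8; lat ⌊0.4048/1⌋ = 0.
Subsquare: lon ⌊1.8774/0.0833333⌋ = 22 → w; lat ⌊0.4048/0.0416667⌋ = 9 → j.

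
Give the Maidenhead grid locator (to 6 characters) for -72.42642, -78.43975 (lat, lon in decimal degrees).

FB07sn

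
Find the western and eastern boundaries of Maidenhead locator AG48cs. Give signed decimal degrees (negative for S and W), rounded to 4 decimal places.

Field A=0, G=6: +0·20° lon, +6·10° lat → SW at lon -180°, lat -30°.
Square 4, 8: +4·2° lon, +8·1° lat → SW at lon -172°, lat -22°.
Subsquare c=2, s=18: +2·0.0833333° lon, +18·0.0416667° lat → SW at lon -171.833°, lat -21.25°.
Cell spans 0.0833333° lon × 0.0416667° lat.
west -171.8333, east -171.7500.

-171.8333, -171.7500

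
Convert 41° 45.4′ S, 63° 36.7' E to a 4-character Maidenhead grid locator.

ME18

Shift to the Maidenhead origin (180°W, 90°S): lon 243.61, lat 48.24.
Field (20°×10°, letters A–R): 243.61/20 → 12 → M, 48.24/10 → 4 → E; chars ME.
Square (2°×1°, digits 0–9): 3.61/2 → 1, 8.24/1 → 8; chars 18.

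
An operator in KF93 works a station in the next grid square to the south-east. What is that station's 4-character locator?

Longitude square 9; +1 → 10, wraps to 0, carry into field.
Longitude field K = 10; +1 → 11 = L.
Latitude square 3; −1 → 2.

LF02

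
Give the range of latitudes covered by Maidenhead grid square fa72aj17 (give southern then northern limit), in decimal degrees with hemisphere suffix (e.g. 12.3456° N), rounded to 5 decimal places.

87.59583° S, 87.59167° S

Field F=5, A=0: +5·20° lon, +0·10° lat → SW at lon -80°, lat -90°.
Square 7, 2: +7·2° lon, +2·1° lat → SW at lon -66°, lat -88°.
Subsquare a=0, j=9: +0·0.0833333° lon, +9·0.0416667° lat → SW at lon -66°, lat -87.625°.
Extended square 1, 7: +1·0.00833333° lon, +7·0.00416667° lat → SW at lon -65.9917°, lat -87.5958°.
Cell spans 0.00833333° lon × 0.00416667° lat.
south 87.59583° S, north 87.59167° S.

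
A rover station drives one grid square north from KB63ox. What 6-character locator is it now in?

KB64oa

Latitude subsquare x = 23; +1 → 24, wraps to 0 = a, carry into square.
Latitude square 3; +1 → 4.
The longitude characters are unchanged.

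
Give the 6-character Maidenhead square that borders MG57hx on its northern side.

MG58ha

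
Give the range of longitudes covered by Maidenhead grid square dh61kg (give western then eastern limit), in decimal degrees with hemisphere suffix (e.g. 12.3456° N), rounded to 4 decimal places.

107.1667° W, 107.0833° W

Field D=3, H=7: +3·20° lon, +7·10° lat → SW at lon -120°, lat -20°.
Square 6, 1: +6·2° lon, +1·1° lat → SW at lon -108°, lat -19°.
Subsquare k=10, g=6: +10·0.0833333° lon, +6·0.0416667° lat → SW at lon -107.167°, lat -18.75°.
Cell spans 0.0833333° lon × 0.0416667° lat.
west 107.1667° W, east 107.0833° W.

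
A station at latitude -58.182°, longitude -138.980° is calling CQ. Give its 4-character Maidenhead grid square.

CD01

Shift to the Maidenhead origin (180°W, 90°S): lon 41.02, lat 31.82.
Field: 41.02/20 → 2 → C, 31.82/10 → 3 → D; chars CD.
Square: 1.02/2 → 0, 1.82/1 → 1; chars 01.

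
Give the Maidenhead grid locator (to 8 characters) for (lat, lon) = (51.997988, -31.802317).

Offset from 180°W / 90°S: lon 148.19768°, lat 141.99799°.
Field (20°×10°, letters A–R): 148.19768/20 → 7 → H, 141.99799/10 → 14 → O; chars HO.
Square (2°×1°, digits 0–9): 8.19768/2 → 4, 1.99799/1 → 1; chars 41.
Subsquare (5′×2.5′, letters a–x): 0.19768/0.0833333 → 2 → c, 0.99799/0.0416667 → 23 → x; chars cx.
Extended square (30″×15″, digits 0–9): 0.03102/0.00833333 → 3, 0.03965/0.00416667 → 9; chars 39.

HO41cx39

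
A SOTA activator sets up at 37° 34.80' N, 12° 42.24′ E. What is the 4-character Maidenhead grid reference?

Shift to the Maidenhead origin (180°W, 90°S): lon 192.70, lat 127.58.
Field: 192.70/20 → 9 → J, 127.58/10 → 12 → M; chars JM.
Square: 12.70/2 → 6, 7.58/1 → 7; chars 67.

JM67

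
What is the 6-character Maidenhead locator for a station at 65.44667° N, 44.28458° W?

GP75uk

Shift to the Maidenhead origin (180°W, 90°S): lon 135.7154, lat 155.4467.
Field: lon ⌊135.7154/20⌋ = 6 → G; lat ⌊155.4467/10⌋ = 15 → P.
Square: lon ⌊15.7154/2⌋ = 7; lat ⌊5.4467/1⌋ = 5.
Subsquare: lon ⌊1.7154/0.0833333⌋ = 20 → u; lat ⌊0.4467/0.0416667⌋ = 10 → k.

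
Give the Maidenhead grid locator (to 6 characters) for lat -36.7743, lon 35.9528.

KF73xf

Add 180° to longitude and 90° to latitude: 215.9528, 53.2257.
Field: 215.9528/20 → 10 → K, 53.2257/10 → 5 → F; chars KF.
Square: 15.9528/2 → 7, 3.2257/1 → 3; chars 73.
Subsquare: 1.9528/0.0833333 → 23 → x, 0.2257/0.0416667 → 5 → f; chars xf.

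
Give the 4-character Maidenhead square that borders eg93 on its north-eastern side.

Longitude square 9; +1 → 10, wraps to 0, carry into field.
Longitude field E = 4; +1 → 5 = F.
Latitude square 3; +1 → 4.

FG04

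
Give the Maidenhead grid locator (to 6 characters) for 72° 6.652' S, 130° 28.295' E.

Add 180° to longitude and 90° to latitude: 310.4716, 17.8891.
Field: lon ⌊310.4716/20⌋ = 15 → P; lat ⌊17.8891/10⌋ = 1 → B.
Square: lon ⌊10.4716/2⌋ = 5; lat ⌊7.8891/1⌋ = 7.
Subsquare: lon ⌊0.4716/0.0833333⌋ = 5 → f; lat ⌊0.8891/0.0416667⌋ = 21 → v.

PB57fv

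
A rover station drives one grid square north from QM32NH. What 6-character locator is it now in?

QM32ni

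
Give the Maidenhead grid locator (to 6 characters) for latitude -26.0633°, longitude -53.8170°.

GG33cw

Add 180° to longitude and 90° to latitude: 126.1830, 63.9367.
Field: 126.1830/20 → 6 → G, 63.9367/10 → 6 → G; chars GG.
Square: 6.1830/2 → 3, 3.9367/1 → 3; chars 33.
Subsquare: 0.1830/0.0833333 → 2 → c, 0.9367/0.0416667 → 22 → w; chars cw.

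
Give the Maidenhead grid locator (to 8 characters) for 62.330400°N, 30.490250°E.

KP52fh89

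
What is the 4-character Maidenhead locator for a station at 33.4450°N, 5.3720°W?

IM73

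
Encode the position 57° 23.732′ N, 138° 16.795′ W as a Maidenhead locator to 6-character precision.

CO07uj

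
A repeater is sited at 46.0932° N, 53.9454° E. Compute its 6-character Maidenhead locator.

LN66xc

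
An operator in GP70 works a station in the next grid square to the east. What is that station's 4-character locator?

GP80

Longitude square 7; +1 → 8.
The latitude characters are unchanged.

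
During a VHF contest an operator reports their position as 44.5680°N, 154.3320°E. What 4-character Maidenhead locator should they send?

QN74

Add 180° to longitude and 90° to latitude: 334.33, 134.57.
Field: 334.33/20 → 16 → Q, 134.57/10 → 13 → N; chars QN.
Square: 14.33/2 → 7, 4.57/1 → 4; chars 74.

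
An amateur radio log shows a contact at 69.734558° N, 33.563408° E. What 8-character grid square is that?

KP69sr76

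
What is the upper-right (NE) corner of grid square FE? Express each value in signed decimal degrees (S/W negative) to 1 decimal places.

-40.0, -60.0

Field F=5, E=4: +5·20° lon, +4·10° lat → SW at lon -80°, lat -50°.
Cell spans 20° lon × 10° lat. NE corner is SW corner plus one full cell.
latitude -40.0, longitude -60.0.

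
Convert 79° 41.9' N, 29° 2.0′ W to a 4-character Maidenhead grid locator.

Shift to the Maidenhead origin (180°W, 90°S): lon 150.97, lat 169.70.
Field: 150.97/20 → 7 → H, 169.70/10 → 16 → Q; chars HQ.
Square: 10.97/2 → 5, 9.70/1 → 9; chars 59.

HQ59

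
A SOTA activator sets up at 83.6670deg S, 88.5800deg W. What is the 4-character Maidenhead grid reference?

Shift to the Maidenhead origin (180°W, 90°S): lon 91.42, lat 6.33.
Field: lon ⌊91.42/20⌋ = 4 → E; lat ⌊6.33/10⌋ = 0 → A.
Square: lon ⌊11.42/2⌋ = 5; lat ⌊6.33/1⌋ = 6.

EA56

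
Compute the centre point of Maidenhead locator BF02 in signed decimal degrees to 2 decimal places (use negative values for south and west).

Field B=1, F=5: +1·20° lon, +5·10° lat → SW at lon -160°, lat -40°.
Square 0, 2: +0·2° lon, +2·1° lat → SW at lon -160°, lat -38°.
Cell spans 2° lon × 1° lat. Centre is SW corner plus half of each.
latitude -37.50, longitude -159.00.

-37.50, -159.00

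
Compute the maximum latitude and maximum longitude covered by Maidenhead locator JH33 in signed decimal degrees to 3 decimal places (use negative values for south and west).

-16.000, 8.000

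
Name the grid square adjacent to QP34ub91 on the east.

QP34vb01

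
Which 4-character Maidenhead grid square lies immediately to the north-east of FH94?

GH05

Longitude square 9; +1 → 10, wraps to 0, carry into field.
Longitude field F = 5; +1 → 6 = G.
Latitude square 4; +1 → 5.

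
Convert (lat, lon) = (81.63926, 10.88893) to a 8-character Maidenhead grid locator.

JR51kp63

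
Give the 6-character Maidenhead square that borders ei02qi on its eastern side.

Longitude subsquare q = 16; +1 → 17 = r.
The latitude characters are unchanged.

EI02ri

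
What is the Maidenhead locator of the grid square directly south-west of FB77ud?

FB77tc

Longitude subsquare u = 20; −1 → 19 = t.
Latitude subsquare d = 3; −1 → 2 = c.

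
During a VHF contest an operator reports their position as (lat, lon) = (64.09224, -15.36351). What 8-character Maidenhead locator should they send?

IP24hc62

Add 180° to longitude and 90° to latitude: 164.63649, 154.09224.
Field: 164.63649/20 → 8 → I, 154.09224/10 → 15 → P; chars IP.
Square: 4.63649/2 → 2, 4.09224/1 → 4; chars 24.
Subsquare: 0.63649/0.0833333 → 7 → h, 0.09224/0.0416667 → 2 → c; chars hc.
Extended square: 0.05316/0.00833333 → 6, 0.00891/0.00416667 → 2; chars 62.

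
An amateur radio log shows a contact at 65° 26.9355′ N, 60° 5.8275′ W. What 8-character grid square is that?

Shift to the Maidenhead origin (180°W, 90°S): lon 119.90287, lat 155.44893.
Field: 119.90287/20 → 5 → F, 155.44893/10 → 15 → P; chars FP.
Square: 19.90287/2 → 9, 5.44893/1 → 5; chars 95.
Subsquare: 1.90287/0.0833333 → 22 → w, 0.44893/0.0416667 → 10 → k; chars wk.
Extended square: 0.06954/0.00833333 → 8, 0.03226/0.00416667 → 7; chars 87.

FP95wk87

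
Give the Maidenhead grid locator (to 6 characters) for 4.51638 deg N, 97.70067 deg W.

EJ14dm

Shift to the Maidenhead origin (180°W, 90°S): lon 82.2993, lat 94.5164.
Field: lon ⌊82.2993/20⌋ = 4 → E; lat ⌊94.5164/10⌋ = 9 → J.
Square: lon ⌊2.2993/2⌋ = 1; lat ⌊4.5164/1⌋ = 4.
Subsquare: lon ⌊0.2993/0.0833333⌋ = 3 → d; lat ⌊0.5164/0.0416667⌋ = 12 → m.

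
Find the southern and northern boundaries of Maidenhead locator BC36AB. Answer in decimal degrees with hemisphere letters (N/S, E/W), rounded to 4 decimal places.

63.9583° S, 63.9167° S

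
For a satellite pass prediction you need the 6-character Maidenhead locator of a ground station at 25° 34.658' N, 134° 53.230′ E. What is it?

PL75kn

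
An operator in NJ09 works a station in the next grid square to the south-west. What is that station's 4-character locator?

Longitude square 0; −1 → -1, wraps to 9, carry into field.
Longitude field N = 13; −1 → 12 = M.
Latitude square 9; −1 → 8.

MJ98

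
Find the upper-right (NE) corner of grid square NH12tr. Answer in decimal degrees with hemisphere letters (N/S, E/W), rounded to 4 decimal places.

17.2500° S, 83.6667° E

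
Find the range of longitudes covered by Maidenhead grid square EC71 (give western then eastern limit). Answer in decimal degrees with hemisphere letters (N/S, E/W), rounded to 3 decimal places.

86.000° W, 84.000° W

Field E=4, C=2: +4·20° lon, +2·10° lat → SW at lon -100°, lat -70°.
Square 7, 1: +7·2° lon, +1·1° lat → SW at lon -86°, lat -69°.
Cell spans 2° lon × 1° lat.
west 86.000° W, east 84.000° W.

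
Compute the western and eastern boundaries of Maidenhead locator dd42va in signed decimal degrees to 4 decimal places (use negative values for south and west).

Field D=3, D=3: +3·20° lon, +3·10° lat → SW at lon -120°, lat -60°.
Square 4, 2: +4·2° lon, +2·1° lat → SW at lon -112°, lat -58°.
Subsquare v=21, a=0: +21·0.0833333° lon, +0·0.0416667° lat → SW at lon -110.25°, lat -58°.
Cell spans 0.0833333° lon × 0.0416667° lat.
west -110.2500, east -110.1667.

-110.2500, -110.1667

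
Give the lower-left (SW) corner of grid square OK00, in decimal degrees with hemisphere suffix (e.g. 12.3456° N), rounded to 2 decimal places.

10.00° N, 100.00° E

Field O=14, K=10: +14·20° lon, +10·10° lat → SW at lon 100°, lat 10°.
Square 0, 0: +0·2° lon, +0·1° lat → SW at lon 100°, lat 10°.
latitude 10.00° N, longitude 100.00° E.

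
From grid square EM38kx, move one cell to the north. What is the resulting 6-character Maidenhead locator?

EM39ka

Latitude subsquare x = 23; +1 → 24, wraps to 0 = a, carry into square.
Latitude square 8; +1 → 9.
The longitude characters are unchanged.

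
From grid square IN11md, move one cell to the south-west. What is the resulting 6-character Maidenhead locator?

Longitude subsquare m = 12; −1 → 11 = l.
Latitude subsquare d = 3; −1 → 2 = c.

IN11lc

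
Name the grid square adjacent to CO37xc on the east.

CO47ac

Longitude subsquare x = 23; +1 → 24, wraps to 0 = a, carry into square.
Longitude square 3; +1 → 4.
The latitude characters are unchanged.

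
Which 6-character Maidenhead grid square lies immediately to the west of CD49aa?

Longitude subsquare a = 0; −1 → -1, wraps to 23 = x, carry into square.
Longitude square 4; −1 → 3.
The latitude characters are unchanged.

CD39xa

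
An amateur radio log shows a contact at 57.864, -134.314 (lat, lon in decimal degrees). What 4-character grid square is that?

CO27

Add 180° to longitude and 90° to latitude: 45.69, 147.86.
Field: 45.69/20 → 2 → C, 147.86/10 → 14 → O; chars CO.
Square: 5.69/2 → 2, 7.86/1 → 7; chars 27.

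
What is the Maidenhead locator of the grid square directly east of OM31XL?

OM41al

Longitude subsquare x = 23; +1 → 24, wraps to 0 = a, carry into square.
Longitude square 3; +1 → 4.
The latitude characters are unchanged.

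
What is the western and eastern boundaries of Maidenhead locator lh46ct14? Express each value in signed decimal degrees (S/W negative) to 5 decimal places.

48.17500, 48.18333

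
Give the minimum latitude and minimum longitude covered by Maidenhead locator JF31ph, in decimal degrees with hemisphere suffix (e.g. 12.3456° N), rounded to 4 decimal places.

Field J=9, F=5: +9·20° lon, +5·10° lat → SW at lon 0°, lat -40°.
Square 3, 1: +3·2° lon, +1·1° lat → SW at lon 6°, lat -39°.
Subsquare p=15, h=7: +15·0.0833333° lon, +7·0.0416667° lat → SW at lon 7.25°, lat -38.7083°.
latitude 38.7083° S, longitude 7.2500° E.

38.7083° S, 7.2500° E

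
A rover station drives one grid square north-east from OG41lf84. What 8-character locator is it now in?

OG41lf95

Longitude extended square 8; +1 → 9.
Latitude extended square 4; +1 → 5.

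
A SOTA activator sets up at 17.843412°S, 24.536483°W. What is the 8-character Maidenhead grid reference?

HH72rd57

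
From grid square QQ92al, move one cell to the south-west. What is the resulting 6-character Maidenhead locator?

Longitude subsquare a = 0; −1 → -1, wraps to 23 = x, carry into square.
Longitude square 9; −1 → 8.
Latitude subsquare l = 11; −1 → 10 = k.

QQ82xk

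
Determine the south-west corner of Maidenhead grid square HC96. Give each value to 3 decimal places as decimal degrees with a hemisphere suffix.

64.000° S, 22.000° W

Field H=7, C=2: +7·20° lon, +2·10° lat → SW at lon -40°, lat -70°.
Square 9, 6: +9·2° lon, +6·1° lat → SW at lon -22°, lat -64°.
latitude 64.000° S, longitude 22.000° W.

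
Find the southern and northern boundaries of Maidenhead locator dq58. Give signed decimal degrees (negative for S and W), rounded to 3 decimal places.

Field D=3, Q=16: +3·20° lon, +16·10° lat → SW at lon -120°, lat 70°.
Square 5, 8: +5·2° lon, +8·1° lat → SW at lon -110°, lat 78°.
Cell spans 2° lon × 1° lat.
south 78.000, north 79.000.

78.000, 79.000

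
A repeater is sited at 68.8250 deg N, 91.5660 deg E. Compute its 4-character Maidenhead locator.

Add 180° to longitude and 90° to latitude: 271.57, 158.82.
Field (20°×10°, letters A–R): 271.57/20 → 13 → N, 158.82/10 → 15 → P; chars NP.
Square (2°×1°, digits 0–9): 11.57/2 → 5, 8.82/1 → 8; chars 58.

NP58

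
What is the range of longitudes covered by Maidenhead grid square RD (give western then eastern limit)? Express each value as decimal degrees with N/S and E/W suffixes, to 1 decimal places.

Field R=17, D=3: +17·20° lon, +3·10° lat → SW at lon 160°, lat -60°.
Cell spans 20° lon × 10° lat.
west 160.0° E, east 180.0° E.

160.0° E, 180.0° E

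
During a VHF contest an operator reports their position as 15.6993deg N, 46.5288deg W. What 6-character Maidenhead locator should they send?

GK65rq

Add 180° to longitude and 90° to latitude: 133.4712, 105.6993.
Field (20°×10°, letters A–R): 133.4712/20 → 6 → G, 105.6993/10 → 10 → K; chars GK.
Square (2°×1°, digits 0–9): 13.4712/2 → 6, 5.6993/1 → 5; chars 65.
Subsquare (5′×2.5′, letters a–x): 1.4712/0.0833333 → 17 → r, 0.6993/0.0416667 → 16 → q; chars rq.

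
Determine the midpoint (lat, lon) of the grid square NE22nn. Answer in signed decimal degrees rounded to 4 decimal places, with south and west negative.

-47.4375, 85.1250

Field N=13, E=4: +13·20° lon, +4·10° lat → SW at lon 80°, lat -50°.
Square 2, 2: +2·2° lon, +2·1° lat → SW at lon 84°, lat -48°.
Subsquare n=13, n=13: +13·0.0833333° lon, +13·0.0416667° lat → SW at lon 85.0833°, lat -47.4583°.
Cell spans 0.0833333° lon × 0.0416667° lat. Centre is SW corner plus half of each.
latitude -47.4375, longitude 85.1250.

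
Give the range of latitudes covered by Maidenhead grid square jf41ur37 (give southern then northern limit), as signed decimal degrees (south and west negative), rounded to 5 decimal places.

-38.26250, -38.25833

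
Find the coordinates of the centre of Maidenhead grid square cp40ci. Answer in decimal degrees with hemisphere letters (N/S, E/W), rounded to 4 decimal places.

Field C=2, P=15: +2·20° lon, +15·10° lat → SW at lon -140°, lat 60°.
Square 4, 0: +4·2° lon, +0·1° lat → SW at lon -132°, lat 60°.
Subsquare c=2, i=8: +2·0.0833333° lon, +8·0.0416667° lat → SW at lon -131.833°, lat 60.3333°.
Cell spans 0.0833333° lon × 0.0416667° lat. Centre is SW corner plus half of each.
latitude 60.3542° N, longitude 131.7917° W.

60.3542° N, 131.7917° W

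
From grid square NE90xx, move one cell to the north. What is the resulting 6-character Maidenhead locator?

NE91xa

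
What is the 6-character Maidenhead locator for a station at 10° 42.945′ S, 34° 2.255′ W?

HH29xg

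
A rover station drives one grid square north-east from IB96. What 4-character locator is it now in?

Longitude square 9; +1 → 10, wraps to 0, carry into field.
Longitude field I = 8; +1 → 9 = J.
Latitude square 6; +1 → 7.

JB07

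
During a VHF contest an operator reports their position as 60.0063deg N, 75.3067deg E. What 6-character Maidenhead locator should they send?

Shift to the Maidenhead origin (180°W, 90°S): lon 255.3067, lat 150.0063.
Field: lon ⌊255.3067/20⌋ = 12 → M; lat ⌊150.0063/10⌋ = 15 → P.
Square: lon ⌊15.3067/2⌋ = 7; lat ⌊0.0063/1⌋ = 0.
Subsquare: lon ⌊1.3067/0.0833333⌋ = 15 → p; lat ⌊0.0063/0.0416667⌋ = 0 → a.

MP70pa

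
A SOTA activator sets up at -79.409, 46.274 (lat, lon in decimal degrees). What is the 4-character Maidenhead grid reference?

Add 180° to longitude and 90° to latitude: 226.27, 10.59.
Field (20°×10°, letters A–R): 226.27/20 → 11 → L, 10.59/10 → 1 → B; chars LB.
Square (2°×1°, digits 0–9): 6.27/2 → 3, 0.59/1 → 0; chars 30.

LB30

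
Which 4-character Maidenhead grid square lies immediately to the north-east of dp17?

DP28

Longitude square 1; +1 → 2.
Latitude square 7; +1 → 8.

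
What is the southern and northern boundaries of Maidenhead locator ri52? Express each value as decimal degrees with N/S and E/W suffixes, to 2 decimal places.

8.00° S, 7.00° S

Field R=17, I=8: +17·20° lon, +8·10° lat → SW at lon 160°, lat -10°.
Square 5, 2: +5·2° lon, +2·1° lat → SW at lon 170°, lat -8°.
Cell spans 2° lon × 1° lat.
south 8.00° S, north 7.00° S.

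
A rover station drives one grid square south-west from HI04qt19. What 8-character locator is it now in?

Longitude extended square 1; −1 → 0.
Latitude extended square 9; −1 → 8.

HI04qt08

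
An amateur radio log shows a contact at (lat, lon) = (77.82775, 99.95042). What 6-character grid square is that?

NQ97xt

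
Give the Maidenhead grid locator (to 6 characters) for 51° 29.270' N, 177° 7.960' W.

AO11kl

Shift to the Maidenhead origin (180°W, 90°S): lon 2.8673, lat 141.4878.
Field (20°×10°, letters A–R): 2.8673/20 → 0 → A, 141.4878/10 → 14 → O; chars AO.
Square (2°×1°, digits 0–9): 2.8673/2 → 1, 1.4878/1 → 1; chars 11.
Subsquare (5′×2.5′, letters a–x): 0.8673/0.0833333 → 10 → k, 0.4878/0.0416667 → 11 → l; chars kl.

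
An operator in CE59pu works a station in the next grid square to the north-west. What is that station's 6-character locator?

Longitude subsquare p = 15; −1 → 14 = o.
Latitude subsquare u = 20; +1 → 21 = v.

CE59ov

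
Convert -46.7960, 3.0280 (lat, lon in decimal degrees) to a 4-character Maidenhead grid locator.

JE13

Add 180° to longitude and 90° to latitude: 183.03, 43.20.
Field (20°×10°, letters A–R): 183.03/20 → 9 → J, 43.20/10 → 4 → E; chars JE.
Square (2°×1°, digits 0–9): 3.03/2 → 1, 3.20/1 → 3; chars 13.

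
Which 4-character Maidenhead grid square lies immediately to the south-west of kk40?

KJ39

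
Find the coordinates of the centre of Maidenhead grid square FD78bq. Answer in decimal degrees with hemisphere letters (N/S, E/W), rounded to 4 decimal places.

Field F=5, D=3: +5·20° lon, +3·10° lat → SW at lon -80°, lat -60°.
Square 7, 8: +7·2° lon, +8·1° lat → SW at lon -66°, lat -52°.
Subsquare b=1, q=16: +1·0.0833333° lon, +16·0.0416667° lat → SW at lon -65.9167°, lat -51.3333°.
Cell spans 0.0833333° lon × 0.0416667° lat. Centre is SW corner plus half of each.
latitude 51.3125° S, longitude 65.8750° W.

51.3125° S, 65.8750° W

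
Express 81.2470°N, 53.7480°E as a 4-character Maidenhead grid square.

Add 180° to longitude and 90° to latitude: 233.75, 171.25.
Field: 233.75/20 → 11 → L, 171.25/10 → 17 → R; chars LR.
Square: 13.75/2 → 6, 1.25/1 → 1; chars 61.

LR61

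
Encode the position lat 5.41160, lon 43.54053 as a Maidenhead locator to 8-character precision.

LJ15sj48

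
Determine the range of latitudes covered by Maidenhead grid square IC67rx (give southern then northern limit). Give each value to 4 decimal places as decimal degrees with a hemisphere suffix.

62.0417° S, 62.0000° S

Field I=8, C=2: +8·20° lon, +2·10° lat → SW at lon -20°, lat -70°.
Square 6, 7: +6·2° lon, +7·1° lat → SW at lon -8°, lat -63°.
Subsquare r=17, x=23: +17·0.0833333° lon, +23·0.0416667° lat → SW at lon -6.58333°, lat -62.0417°.
Cell spans 0.0833333° lon × 0.0416667° lat.
south 62.0417° S, north 62.0000° S.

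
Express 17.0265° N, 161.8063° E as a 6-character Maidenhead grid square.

RK07va

Offset from 180°W / 90°S: lon 341.8063°, lat 107.0265°.
Field (20°×10°, letters A–R): 341.8063/20 → 17 → R, 107.0265/10 → 10 → K; chars RK.
Square (2°×1°, digits 0–9): 1.8063/2 → 0, 7.0265/1 → 7; chars 07.
Subsquare (5′×2.5′, letters a–x): 1.8063/0.0833333 → 21 → v, 0.0265/0.0416667 → 0 → a; chars va.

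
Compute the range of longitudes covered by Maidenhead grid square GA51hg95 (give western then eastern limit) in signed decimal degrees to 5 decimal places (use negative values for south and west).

-49.34167, -49.33333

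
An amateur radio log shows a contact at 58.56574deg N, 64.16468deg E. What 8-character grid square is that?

MO28bn95

Offset from 180°W / 90°S: lon 244.16468°, lat 148.56574°.
Field: 244.16468/20 → 12 → M, 148.56574/10 → 14 → O; chars MO.
Square: 4.16468/2 → 2, 8.56574/1 → 8; chars 28.
Subsquare: 0.16468/0.0833333 → 1 → b, 0.56574/0.0416667 → 13 → n; chars bn.
Extended square: 0.08135/0.00833333 → 9, 0.02407/0.00416667 → 5; chars 95.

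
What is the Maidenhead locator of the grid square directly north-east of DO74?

Longitude square 7; +1 → 8.
Latitude square 4; +1 → 5.

DO85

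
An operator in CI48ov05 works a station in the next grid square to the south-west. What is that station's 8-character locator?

CI48nv94

Longitude extended square 0; −1 → -1, wraps to 9, carry into subsquare.
Longitude subsquare o = 14; −1 → 13 = n.
Latitude extended square 5; −1 → 4.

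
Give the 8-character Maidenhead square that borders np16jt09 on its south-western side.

NP16it98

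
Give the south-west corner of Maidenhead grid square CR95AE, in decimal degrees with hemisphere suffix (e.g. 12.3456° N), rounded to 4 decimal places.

Field C=2, R=17: +2·20° lon, +17·10° lat → SW at lon -140°, lat 80°.
Square 9, 5: +9·2° lon, +5·1° lat → SW at lon -122°, lat 85°.
Subsquare a=0, e=4: +0·0.0833333° lon, +4·0.0416667° lat → SW at lon -122°, lat 85.1667°.
latitude 85.1667° N, longitude 122.0000° W.

85.1667° N, 122.0000° W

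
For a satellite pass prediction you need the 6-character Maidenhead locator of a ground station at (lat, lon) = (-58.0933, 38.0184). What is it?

KD91av

Offset from 180°W / 90°S: lon 218.0184°, lat 31.9067°.
Field (20°×10°, letters A–R): 218.0184/20 → 10 → K, 31.9067/10 → 3 → D; chars KD.
Square (2°×1°, digits 0–9): 18.0184/2 → 9, 1.9067/1 → 1; chars 91.
Subsquare (5′×2.5′, letters a–x): 0.0184/0.0833333 → 0 → a, 0.9067/0.0416667 → 21 → v; chars av.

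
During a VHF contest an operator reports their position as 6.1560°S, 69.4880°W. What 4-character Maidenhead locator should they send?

FI53

Shift to the Maidenhead origin (180°W, 90°S): lon 110.51, lat 83.84.
Field (20°×10°, letters A–R): 110.51/20 → 5 → F, 83.84/10 → 8 → I; chars FI.
Square (2°×1°, digits 0–9): 10.51/2 → 5, 3.84/1 → 3; chars 53.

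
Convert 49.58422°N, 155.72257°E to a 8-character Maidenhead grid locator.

Offset from 180°W / 90°S: lon 335.72257°, lat 139.58422°.
Field: 335.72257/20 → 16 → Q, 139.58422/10 → 13 → N; chars QN.
Square: 15.72257/2 → 7, 9.58422/1 → 9; chars 79.
Subsquare: 1.72257/0.0833333 → 20 → u, 0.58422/0.0416667 → 14 → o; chars uo.
Extended square: 0.05590/0.00833333 → 6, 0.00089/0.00416667 → 0; chars 60.

QN79uo60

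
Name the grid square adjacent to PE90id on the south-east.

Longitude subsquare i = 8; +1 → 9 = j.
Latitude subsquare d = 3; −1 → 2 = c.

PE90jc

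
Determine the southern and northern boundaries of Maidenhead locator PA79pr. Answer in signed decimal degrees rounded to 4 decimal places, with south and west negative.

Field P=15, A=0: +15·20° lon, +0·10° lat → SW at lon 120°, lat -90°.
Square 7, 9: +7·2° lon, +9·1° lat → SW at lon 134°, lat -81°.
Subsquare p=15, r=17: +15·0.0833333° lon, +17·0.0416667° lat → SW at lon 135.25°, lat -80.2917°.
Cell spans 0.0833333° lon × 0.0416667° lat.
south -80.2917, north -80.2500.

-80.2917, -80.2500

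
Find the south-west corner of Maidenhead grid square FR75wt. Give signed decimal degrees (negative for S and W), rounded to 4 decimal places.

Field F=5, R=17: +5·20° lon, +17·10° lat → SW at lon -80°, lat 80°.
Square 7, 5: +7·2° lon, +5·1° lat → SW at lon -66°, lat 85°.
Subsquare w=22, t=19: +22·0.0833333° lon, +19·0.0416667° lat → SW at lon -64.1667°, lat 85.7917°.
latitude 85.7917, longitude -64.1667.

85.7917, -64.1667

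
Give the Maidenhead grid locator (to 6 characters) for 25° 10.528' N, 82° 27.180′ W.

EL85se

Add 180° to longitude and 90° to latitude: 97.5470, 115.1755.
Field: 97.5470/20 → 4 → E, 115.1755/10 → 11 → L; chars EL.
Square: 17.5470/2 → 8, 5.1755/1 → 5; chars 85.
Subsquare: 1.5470/0.0833333 → 18 → s, 0.1755/0.0416667 → 4 → e; chars se.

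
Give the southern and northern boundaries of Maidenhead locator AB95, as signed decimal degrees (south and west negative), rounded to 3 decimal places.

Field A=0, B=1: +0·20° lon, +1·10° lat → SW at lon -180°, lat -80°.
Square 9, 5: +9·2° lon, +5·1° lat → SW at lon -162°, lat -75°.
Cell spans 2° lon × 1° lat.
south -75.000, north -74.000.

-75.000, -74.000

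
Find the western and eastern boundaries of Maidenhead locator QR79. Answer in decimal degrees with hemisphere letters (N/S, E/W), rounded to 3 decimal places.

154.000° E, 156.000° E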